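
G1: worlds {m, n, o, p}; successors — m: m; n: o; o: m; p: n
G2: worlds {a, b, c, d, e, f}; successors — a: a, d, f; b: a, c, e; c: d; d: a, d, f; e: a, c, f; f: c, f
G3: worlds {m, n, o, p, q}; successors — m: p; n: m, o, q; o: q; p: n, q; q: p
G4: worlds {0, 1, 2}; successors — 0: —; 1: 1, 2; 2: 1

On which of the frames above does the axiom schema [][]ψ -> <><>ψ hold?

Frame correspondent (Sahlqvist): forall x exists w (x R^2 w & x R^2 w) — i.e. a generalized confluence (Geach) condition.
G1: condition met.
G2: condition met.
G3: condition met.
G4: fails — at 0 but no w with 0R²w and 0R²w.
Valid on: G1, G2, G3.

G1, G2, G3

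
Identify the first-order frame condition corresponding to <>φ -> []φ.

Suppose ◇φ→□φ is valid. Take Rxy, Rxz and set V(φ)={y}. Then ◇φ at x, so □φ at x, so φ at z, i.e. z=y.
Conversely, any frame satisfying forall x forall y forall z (Rxy & Rxz -> y = z) validates the schema.
So the correspondent is partial functionality.

partial functionality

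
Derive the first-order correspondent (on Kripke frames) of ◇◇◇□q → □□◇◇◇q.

This is a Sahlqvist (Geach-type) schema ◇^3□^1q → □^2◇^3q.
First-order correspondent: ∀x ∀y ∀z ((xR³y ∧ xR²z) → ∃w (yRw ∧ zR³w)).

∀x ∀y ∀z ((xR³y ∧ xR²z) → ∃w (yRw ∧ zR³w))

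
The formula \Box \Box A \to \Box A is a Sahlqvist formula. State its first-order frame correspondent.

density

Suppose □□A→□A is valid. Take Rxy and set V(A)={w : xR²w}. Then □□A at x, so □A at x, so A at y, i.e. ∃z(Rxz∧Rzy).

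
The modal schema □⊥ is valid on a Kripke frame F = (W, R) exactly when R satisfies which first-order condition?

This is the Ver axiom.
It corresponds to emptiness of R: ∀x ∀y ¬Rxy.

emptiness of R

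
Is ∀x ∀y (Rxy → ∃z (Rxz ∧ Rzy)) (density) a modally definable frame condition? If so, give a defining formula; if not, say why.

Yes, by □□r → □r

Yes: it is density, defined by the C4 schema □□r → □r.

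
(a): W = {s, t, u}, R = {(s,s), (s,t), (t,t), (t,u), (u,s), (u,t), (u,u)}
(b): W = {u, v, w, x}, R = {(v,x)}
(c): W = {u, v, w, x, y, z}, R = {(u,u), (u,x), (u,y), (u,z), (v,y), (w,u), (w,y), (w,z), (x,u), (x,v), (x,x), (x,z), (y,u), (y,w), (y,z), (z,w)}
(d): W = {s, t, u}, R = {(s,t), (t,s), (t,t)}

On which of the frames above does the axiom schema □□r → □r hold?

This is the axiom for density; its first-order frame correspondent is ∀x ∀y (Rxy → ∃z (Rxz ∧ Rzy)).
(a): ✓.
(b): fails — Rvx but no z with Rvz and Rzx.
(c): fails — Rzw but no t with Rzt and Rtw.
(d): ✓.

(a), (d)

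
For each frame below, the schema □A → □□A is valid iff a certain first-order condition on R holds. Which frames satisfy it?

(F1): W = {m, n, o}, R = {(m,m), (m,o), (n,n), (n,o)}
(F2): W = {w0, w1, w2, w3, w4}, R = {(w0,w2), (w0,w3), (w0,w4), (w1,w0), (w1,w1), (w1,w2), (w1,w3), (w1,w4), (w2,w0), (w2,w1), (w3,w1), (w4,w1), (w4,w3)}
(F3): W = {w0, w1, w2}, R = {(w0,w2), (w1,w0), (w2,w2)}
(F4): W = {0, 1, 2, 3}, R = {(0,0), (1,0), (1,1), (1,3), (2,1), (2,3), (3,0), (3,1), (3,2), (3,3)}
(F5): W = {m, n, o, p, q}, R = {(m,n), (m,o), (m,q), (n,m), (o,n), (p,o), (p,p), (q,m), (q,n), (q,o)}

The schema corresponds to transitivity: ∀x ∀y ∀z (Rxy ∧ Ryz → Rxz).
(F1): ✓.
(F2): fails — Rw0w4 and Rw4w1 but not Rw0w1.
(F3): fails — Rw1w0 and Rw0w2 but not Rw1w2.
(F4): fails — R23 and R32 but not R22.
(F5): fails — Ron and Rnm but not Rom.

(F1)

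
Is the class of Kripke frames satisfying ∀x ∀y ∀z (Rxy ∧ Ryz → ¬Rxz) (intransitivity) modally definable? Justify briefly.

No — not modally definable

If a class were modally definable it would be closed under surjective bounded morphisms (Goldblatt–Thomason).
The 7-cycle (worlds w0,w1,w2,w3,w4,w5,w6 with w0→w1→w2→w3→w4→w5→w6→w0) is intransitive. Mapping every world to a single reflexive point • is a surjective bounded morphism; the reflexive point is not intransitive (R••∧R•• but R••).
So the class is not modally definable.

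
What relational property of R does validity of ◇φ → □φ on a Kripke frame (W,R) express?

Partial functionality

Suppose ◇φ→□φ is valid. Take Rxy, Rxz and set V(φ)={y}. Then ◇φ at x, so □φ at x, so φ at z, i.e. z=y.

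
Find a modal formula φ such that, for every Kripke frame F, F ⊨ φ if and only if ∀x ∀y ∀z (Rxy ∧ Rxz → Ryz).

◇q → □◇q

This is the Euclidean property; the standard corresponding axiom is 5: ◇q → □◇q.
Suppose ◇q→□◇q is valid. Take Rxy, Rxz and set V(q)={y}. Then ◇q at x, so □◇q at x, so ◇q at z, so some w with Rzw has q; w=y, i.e. Rzy. By symmetry of the argument, Ryz.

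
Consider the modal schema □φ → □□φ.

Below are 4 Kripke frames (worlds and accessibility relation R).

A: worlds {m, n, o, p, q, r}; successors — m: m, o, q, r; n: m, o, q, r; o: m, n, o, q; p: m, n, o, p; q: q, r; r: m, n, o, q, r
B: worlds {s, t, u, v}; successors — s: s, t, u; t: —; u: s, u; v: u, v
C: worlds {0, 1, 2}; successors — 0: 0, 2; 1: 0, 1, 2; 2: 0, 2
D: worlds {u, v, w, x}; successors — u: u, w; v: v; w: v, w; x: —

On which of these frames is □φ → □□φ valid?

This is the axiom for transitivity; its first-order frame correspondent is ∀x ∀y ∀z (Rxy ∧ Ryz → Rxz).
A: fails — Rom and Rmr but not Ror.
B: fails — Rus and Rst but not Rut.
C: ✓.
D: fails — Ruw and Rwv but not Ruv.
Valid on: C.

C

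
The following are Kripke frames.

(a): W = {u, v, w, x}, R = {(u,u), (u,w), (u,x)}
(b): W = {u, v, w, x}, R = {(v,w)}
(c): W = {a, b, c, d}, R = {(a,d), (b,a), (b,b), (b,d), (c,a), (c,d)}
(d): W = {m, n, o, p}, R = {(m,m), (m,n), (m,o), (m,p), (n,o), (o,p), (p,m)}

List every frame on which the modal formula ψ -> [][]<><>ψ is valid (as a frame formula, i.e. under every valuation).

This is the axiom for a generalized confluence (Geach) condition; its first-order frame correspondent is forall x forall z (x R^2 z -> exists w (x = w & z R^2 w)).
(a): fails — uR²w but no t with u=t and wR²t.
(b): condition met.
(c): fails — bR²a but no w with b=w and aR²w.
(d): fails — mR²n but no w with m=w and nR²w.
Valid on: (b).

(b)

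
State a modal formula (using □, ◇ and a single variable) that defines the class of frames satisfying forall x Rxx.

This is reflexivity; the standard corresponding axiom is T: □q → q.

□q → q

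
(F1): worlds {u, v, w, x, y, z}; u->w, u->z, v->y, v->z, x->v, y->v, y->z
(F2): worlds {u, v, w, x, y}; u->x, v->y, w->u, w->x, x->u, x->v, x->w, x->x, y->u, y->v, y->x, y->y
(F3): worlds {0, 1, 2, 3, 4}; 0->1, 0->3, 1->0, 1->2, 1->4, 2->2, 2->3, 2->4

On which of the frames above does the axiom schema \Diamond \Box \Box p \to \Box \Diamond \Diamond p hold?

The schema corresponds to a generalized confluence (Geach) condition: \forall x \forall y \forall z ((xRy \wedge xRz) \to \exists w (y R^2 w \wedge z R^2 w)).
(F1): fails — uRw, uRw but no t with wR²t and wR²t.
(F2): condition met.
(F3): fails — 0R1, 0R3 but no w with 1R²w and 3R²w.
Valid on: (F2).

(F2)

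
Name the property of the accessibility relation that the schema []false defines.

□⊥ is valid iff no world has any successor (otherwise □⊥ fails at any world with one).
Conversely, any frame satisfying forall x forall y ~Rxy validates the schema.
So the correspondent is emptiness of R.

emptiness of R: forall x forall y ~Rxy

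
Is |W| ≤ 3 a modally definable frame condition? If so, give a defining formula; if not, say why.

If a class were modally definable it would be closed under disjoint unions (Goldblatt–Thomason).
Any modal formula valid on each of 4 disjoint one-world frames is valid on their disjoint union (validity is preserved under disjoint unions). Each one-world frame has |W|=1≤3, but the union has |W|=4.
So no modal formula (or set of formulas) defines exactly the |W|≤3 frames.

No — not modally definable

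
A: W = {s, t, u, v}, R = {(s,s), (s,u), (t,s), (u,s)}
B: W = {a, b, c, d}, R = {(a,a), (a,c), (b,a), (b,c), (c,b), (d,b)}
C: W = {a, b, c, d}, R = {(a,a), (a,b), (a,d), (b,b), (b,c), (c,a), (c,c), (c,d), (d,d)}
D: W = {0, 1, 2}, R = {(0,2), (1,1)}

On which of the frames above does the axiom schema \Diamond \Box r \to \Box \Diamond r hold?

A

The schema corresponds to convergence: \forall x \forall y \forall z (Rxy \wedge Rxz \to \exists w (Ryw \wedge Rzw)).
A: holds.
B: fails — Raa and Rac but a and c have no common successor.
C: fails — Rab and Rad but b and d have no common successor.
D: fails — R02 and R02 but 2 and 2 have no common successor.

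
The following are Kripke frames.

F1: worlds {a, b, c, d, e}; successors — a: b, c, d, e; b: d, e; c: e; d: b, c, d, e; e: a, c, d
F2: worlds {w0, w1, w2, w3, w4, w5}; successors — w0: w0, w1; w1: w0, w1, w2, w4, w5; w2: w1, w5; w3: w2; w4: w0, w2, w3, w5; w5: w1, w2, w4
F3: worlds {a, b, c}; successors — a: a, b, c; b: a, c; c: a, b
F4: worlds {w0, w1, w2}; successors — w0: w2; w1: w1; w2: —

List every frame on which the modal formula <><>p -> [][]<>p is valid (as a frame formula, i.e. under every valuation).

Frame correspondent (Sahlqvist): forall x forall y forall z ((x R^2 y & x R^2 z) -> exists w (y = w & zRw)) — i.e. a generalized confluence (Geach) condition.
F1: fails — aR²a, aR²a but no w with a=w and aRw.
F2: fails — w0R²w0, w0R²w2 but no w with w0=w and w2Rw.
F3: fails — aR²b, aR²b but no w with b=w and bRw.
F4: condition met.
Valid on: F4.

F4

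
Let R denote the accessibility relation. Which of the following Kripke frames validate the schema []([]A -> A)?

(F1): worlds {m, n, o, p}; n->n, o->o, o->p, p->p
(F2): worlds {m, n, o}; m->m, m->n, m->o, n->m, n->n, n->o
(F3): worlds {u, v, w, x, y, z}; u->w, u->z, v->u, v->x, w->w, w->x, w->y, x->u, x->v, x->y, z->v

This is the axiom for shift-reflexivity; its first-order frame correspondent is forall x forall y (Rxy -> Ryy).
(F1): holds.
(F2): fails — Rno but not Roo.
(F3): fails — Ruz but not Rzz.
Valid on: (F1).

(F1)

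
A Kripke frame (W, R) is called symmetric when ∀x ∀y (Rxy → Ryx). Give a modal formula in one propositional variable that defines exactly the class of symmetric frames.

ψ → □◇ψ

This is symmetry; the standard corresponding axiom is B: ψ → □◇ψ.
Suppose ψ→□◇ψ is valid. Take Rxy and set V(ψ)={x}. Then ψ at x, so □◇ψ at x, so ◇ψ at y, so some z with Ryz has ψ; z=x, i.e. Ryx.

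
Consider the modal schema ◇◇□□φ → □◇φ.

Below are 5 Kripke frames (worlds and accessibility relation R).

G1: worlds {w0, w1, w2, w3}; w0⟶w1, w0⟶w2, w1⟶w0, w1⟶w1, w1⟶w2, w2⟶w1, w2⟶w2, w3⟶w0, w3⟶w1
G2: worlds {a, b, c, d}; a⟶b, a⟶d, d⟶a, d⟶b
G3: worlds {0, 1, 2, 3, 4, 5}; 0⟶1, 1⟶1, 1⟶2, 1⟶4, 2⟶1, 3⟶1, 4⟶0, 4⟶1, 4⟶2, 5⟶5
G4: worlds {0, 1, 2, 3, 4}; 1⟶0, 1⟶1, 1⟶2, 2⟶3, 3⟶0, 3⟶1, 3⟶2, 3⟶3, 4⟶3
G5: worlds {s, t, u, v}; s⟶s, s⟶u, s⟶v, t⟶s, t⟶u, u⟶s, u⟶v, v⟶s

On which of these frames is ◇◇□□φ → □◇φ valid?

Frame correspondent (Sahlqvist): ∀x ∀y ∀z ((xR²y ∧ xRz) → ∃w (yR²w ∧ zRw)) — i.e. a generalized confluence (Geach) condition.
G1: holds.
G2: fails — aR²a, aRb but no w with aR²w and bRw.
G3: holds.
G4: fails — 1R²0, 1R0 but no w with 0R²w and 0Rw.
G5: holds.
Valid on: G1, G3, G5.

G1, G3, G5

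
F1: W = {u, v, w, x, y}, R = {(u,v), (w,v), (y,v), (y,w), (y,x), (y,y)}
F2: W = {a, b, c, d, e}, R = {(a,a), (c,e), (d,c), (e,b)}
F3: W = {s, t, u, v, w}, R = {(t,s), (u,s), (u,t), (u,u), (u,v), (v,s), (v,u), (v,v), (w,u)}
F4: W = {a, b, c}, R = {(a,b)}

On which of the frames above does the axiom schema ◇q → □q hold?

The schema corresponds to partial functionality: ∀x ∀y ∀z (Rxy ∧ Rxz → y = z).
F1: fails — y sees both v and w.
F2: ✓.
F3: fails — u sees both s and t.
F4: ✓.

F2, F4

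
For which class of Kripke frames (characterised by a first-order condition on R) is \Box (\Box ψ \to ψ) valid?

This schema is the T□ axiom.
Its frame correspondent is shift-reflexivity — \forall x \forall y (Rxy \to Ryy).

shift-reflexivity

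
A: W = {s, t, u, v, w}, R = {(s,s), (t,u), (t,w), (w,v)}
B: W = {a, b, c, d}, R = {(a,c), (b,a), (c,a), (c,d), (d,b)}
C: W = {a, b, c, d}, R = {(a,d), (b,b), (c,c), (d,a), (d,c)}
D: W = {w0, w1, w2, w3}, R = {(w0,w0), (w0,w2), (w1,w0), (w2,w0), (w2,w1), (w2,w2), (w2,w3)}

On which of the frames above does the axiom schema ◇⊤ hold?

B, C

The schema corresponds to seriality: ∀x ∃y Rxy.
A: fails — world u has no successor.
B: ✓.
C: ✓.
D: fails — world w3 has no successor.
Valid on: B, C.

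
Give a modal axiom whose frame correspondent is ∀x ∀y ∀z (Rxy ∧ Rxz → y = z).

◇s → □s

This is partial functionality; the standard corresponding axiom is CD: ◇s → □s.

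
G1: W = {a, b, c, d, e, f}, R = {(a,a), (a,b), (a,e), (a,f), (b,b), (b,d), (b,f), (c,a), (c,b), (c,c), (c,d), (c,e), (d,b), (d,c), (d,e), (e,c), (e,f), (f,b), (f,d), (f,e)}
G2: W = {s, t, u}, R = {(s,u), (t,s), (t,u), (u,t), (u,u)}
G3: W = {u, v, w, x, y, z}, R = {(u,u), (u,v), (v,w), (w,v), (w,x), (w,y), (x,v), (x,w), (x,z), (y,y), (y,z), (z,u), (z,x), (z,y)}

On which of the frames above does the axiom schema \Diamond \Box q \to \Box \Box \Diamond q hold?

Frame correspondent (Sahlqvist): \forall x \forall y \forall z ((xRy \wedge x R^2 z) \to \exists w (yRw \wedge zRw)) — i.e. a generalized confluence (Geach) condition.
G1: fails — aRe, aR²f but no w with eRw and fRw.
G2: satisfies the condition.
G3: fails — uRu, uR²v but no t with uRt and vRt.
Valid on: G2.

G2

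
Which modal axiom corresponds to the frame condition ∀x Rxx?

This is reflexivity; the standard corresponding axiom is T: □s → s.

□s → s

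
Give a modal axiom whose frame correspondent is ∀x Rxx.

The condition is reflexivity. The T schema □p → p defines it.
Suppose □p→p is valid. At any x set V(p)={w : Rxw}. Then □p holds at x, so p holds at x, i.e. Rxx.

□p → p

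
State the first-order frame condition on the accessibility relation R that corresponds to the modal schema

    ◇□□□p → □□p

∀x ∀y ∀z ((xRy ∧ xR²z) → ∃w (yR³w ∧ z = w))

This is a Sahlqvist (Geach-type) schema ◇^1□^3p → □^2◇^0p.
First-order correspondent: ∀x ∀y ∀z ((xRy ∧ xR²z) → ∃w (yR³w ∧ z = w)).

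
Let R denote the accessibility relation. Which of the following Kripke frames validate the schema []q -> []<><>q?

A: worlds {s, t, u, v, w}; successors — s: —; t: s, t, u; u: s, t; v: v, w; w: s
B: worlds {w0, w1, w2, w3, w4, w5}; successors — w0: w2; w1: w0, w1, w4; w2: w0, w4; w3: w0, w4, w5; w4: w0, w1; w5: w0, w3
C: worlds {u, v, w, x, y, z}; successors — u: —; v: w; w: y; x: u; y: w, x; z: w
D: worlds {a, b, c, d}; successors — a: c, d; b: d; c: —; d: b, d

The schema corresponds to a generalized confluence (Geach) condition: forall x forall z (xRz -> exists w (xRw & z R^2 w)).
A: fails — tRs but no w* with tRw* and sR²w*.
B: ✓.
C: fails — xRu but no t with xRt and uR²t.
D: fails — aRc but no w with aRw and cR²w.

B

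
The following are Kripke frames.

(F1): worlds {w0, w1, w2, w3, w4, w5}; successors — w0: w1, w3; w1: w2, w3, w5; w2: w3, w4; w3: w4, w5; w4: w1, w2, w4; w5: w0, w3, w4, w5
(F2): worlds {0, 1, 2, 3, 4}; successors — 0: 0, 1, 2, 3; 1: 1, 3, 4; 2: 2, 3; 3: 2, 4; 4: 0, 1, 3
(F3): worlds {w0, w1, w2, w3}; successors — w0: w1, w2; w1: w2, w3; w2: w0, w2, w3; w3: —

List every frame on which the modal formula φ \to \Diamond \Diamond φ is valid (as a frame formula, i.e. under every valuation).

(F2)

Frame correspondent (Sahlqvist): \forall x \exists w (x = w \wedge x R^2 w) — i.e. a generalized confluence (Geach) condition.
(F1): fails — at w0 but no w with w0=w and w0R²w.
(F2): ✓.
(F3): fails — at w1 but no w with w1=w and w1R²w.
Valid on: (F2).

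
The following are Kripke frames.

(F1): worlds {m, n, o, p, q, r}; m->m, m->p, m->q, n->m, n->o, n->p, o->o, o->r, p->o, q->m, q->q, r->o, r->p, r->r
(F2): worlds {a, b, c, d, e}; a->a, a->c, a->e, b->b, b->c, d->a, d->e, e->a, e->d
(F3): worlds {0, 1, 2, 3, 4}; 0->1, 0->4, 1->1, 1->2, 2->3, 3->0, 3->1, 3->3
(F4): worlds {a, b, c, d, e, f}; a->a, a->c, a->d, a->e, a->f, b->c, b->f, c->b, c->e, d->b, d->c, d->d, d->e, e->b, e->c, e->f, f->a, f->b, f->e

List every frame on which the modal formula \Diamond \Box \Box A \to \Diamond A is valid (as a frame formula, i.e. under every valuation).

(F4)

This is the axiom for a generalized confluence (Geach) condition; its first-order frame correspondent is \forall x \forall y (xRy \to \exists w (y R^2 w \wedge xRw)).
(F1): fails — mRp but no w with pR²w and mRw.
(F2): fails — aRc but no w with cR²w and aRw.
(F3): fails — 0R4 but no w with 4R²w and 0Rw.
(F4): condition met.
Valid on: (F4).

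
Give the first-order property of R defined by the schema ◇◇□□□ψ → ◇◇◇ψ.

∀x ∀y (xR²y → ∃w (yR³w ∧ xR³w))

This is a Sahlqvist (Geach-type) schema ◇^2□^3ψ → □^0◇^3ψ.
Minimal-valuation argument: fix x; take any y with xR^2y and any z with xR^0z. Set V(ψ) to the set of worlds R-reachable from y in exactly 3 steps. Then □^3ψ holds at y, so the antecedent holds at x; validity forces ◇^3ψ at z, giving a w with zR^3w and yR^3w.
First-order correspondent: ∀x ∀y (xR²y → ∃w (yR³w ∧ xR³w)).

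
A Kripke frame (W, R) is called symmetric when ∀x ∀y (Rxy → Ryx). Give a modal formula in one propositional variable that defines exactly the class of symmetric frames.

ψ → □◇ψ

A defining formula is ψ → □◇ψ (the B axiom).
Suppose ψ→□◇ψ is valid. Take Rxy and set V(ψ)={x}. Then ψ at x, so □◇ψ at x, so ◇ψ at y, so some z with Ryz has ψ; z=x, i.e. Ryx.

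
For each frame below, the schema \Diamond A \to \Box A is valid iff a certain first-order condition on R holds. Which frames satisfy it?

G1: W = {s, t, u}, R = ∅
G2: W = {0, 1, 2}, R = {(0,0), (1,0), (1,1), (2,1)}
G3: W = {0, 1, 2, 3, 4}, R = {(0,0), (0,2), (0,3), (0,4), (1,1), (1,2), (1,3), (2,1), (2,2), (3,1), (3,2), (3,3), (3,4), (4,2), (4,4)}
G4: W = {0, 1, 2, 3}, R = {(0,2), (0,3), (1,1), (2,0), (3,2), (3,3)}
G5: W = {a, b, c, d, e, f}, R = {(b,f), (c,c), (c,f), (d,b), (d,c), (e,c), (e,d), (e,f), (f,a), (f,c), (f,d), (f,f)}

The schema corresponds to partial functionality: \forall x \forall y \forall z (Rxy \wedge Rxz \to y = z).
G1: condition met.
G2: fails — 1 sees both 0 and 1.
G3: fails — 0 sees both 0 and 2.
G4: fails — 0 sees both 2 and 3.
G5: fails — c sees both c and f.
Valid on: G1.

G1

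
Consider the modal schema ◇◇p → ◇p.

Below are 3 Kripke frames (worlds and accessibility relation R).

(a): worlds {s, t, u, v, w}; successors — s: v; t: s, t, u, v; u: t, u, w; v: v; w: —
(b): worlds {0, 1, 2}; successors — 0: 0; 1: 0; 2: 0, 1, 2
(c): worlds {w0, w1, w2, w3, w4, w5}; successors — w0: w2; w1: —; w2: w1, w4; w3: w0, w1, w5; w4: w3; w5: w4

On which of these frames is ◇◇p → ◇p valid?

(b)

This is the axiom for transitivity; its first-order frame correspondent is ∀x ∀y ∀z (Rxy ∧ Ryz → Rxz).
(a): fails — Rut and Rtv but not Ruv.
(b): holds.
(c): fails — Rw2w4 and Rw4w3 but not Rw2w3.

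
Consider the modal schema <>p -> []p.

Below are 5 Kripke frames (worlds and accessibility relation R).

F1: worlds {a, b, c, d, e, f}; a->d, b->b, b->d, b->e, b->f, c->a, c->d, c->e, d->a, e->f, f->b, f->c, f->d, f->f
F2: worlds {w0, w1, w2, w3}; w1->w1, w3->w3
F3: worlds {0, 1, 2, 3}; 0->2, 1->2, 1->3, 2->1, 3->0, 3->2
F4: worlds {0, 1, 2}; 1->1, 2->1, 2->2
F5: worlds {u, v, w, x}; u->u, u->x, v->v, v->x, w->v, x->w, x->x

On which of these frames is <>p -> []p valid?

F2

The schema corresponds to partial functionality: forall x forall y forall z (Rxy & Rxz -> y = z).
F1: fails — b sees both b and d.
F2: satisfies the condition.
F3: fails — 1 sees both 2 and 3.
F4: fails — 2 sees both 1 and 2.
F5: fails — u sees both u and x.
Valid on: F2.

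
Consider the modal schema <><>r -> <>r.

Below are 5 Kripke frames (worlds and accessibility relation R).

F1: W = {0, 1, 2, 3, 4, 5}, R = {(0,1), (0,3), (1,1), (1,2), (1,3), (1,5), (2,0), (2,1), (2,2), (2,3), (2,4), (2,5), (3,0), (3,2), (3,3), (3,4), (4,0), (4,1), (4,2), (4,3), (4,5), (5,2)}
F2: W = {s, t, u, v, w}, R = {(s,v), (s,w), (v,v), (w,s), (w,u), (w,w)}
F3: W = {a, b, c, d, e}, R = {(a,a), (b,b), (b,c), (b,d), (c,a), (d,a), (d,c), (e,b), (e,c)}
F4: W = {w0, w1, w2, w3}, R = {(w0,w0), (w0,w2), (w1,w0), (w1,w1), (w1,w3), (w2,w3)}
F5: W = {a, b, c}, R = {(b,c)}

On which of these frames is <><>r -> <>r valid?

F5

This is the axiom for transitivity; its first-order frame correspondent is forall x forall y forall z (Rxy & Ryz -> Rxz).
F1: fails — R34 and R45 but not R35.
F2: fails — Rsw and Rwu but not Rsu.
F3: fails — Rbc and Rca but not Rba.
F4: fails — Rw1w0 and Rw0w2 but not Rw1w2.
F5: condition met.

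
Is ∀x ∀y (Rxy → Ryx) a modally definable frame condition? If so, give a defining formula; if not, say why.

Yes, by r → □◇r

The condition is symmetry. A defining modal formula is r → □◇r.
Suppose r→□◇r is valid. Take Rxy and set V(r)={x}. Then r at x, so □◇r at x, so ◇r at y, so some z with Ryz has r; z=x, i.e. Ryx.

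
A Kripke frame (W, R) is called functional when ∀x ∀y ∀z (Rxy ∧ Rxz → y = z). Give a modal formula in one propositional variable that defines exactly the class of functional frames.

◇r → □r

A defining formula is ◇r → □r (the CD axiom).
Suppose ◇r→□r is valid. Take Rxy, Rxz and set V(r)={y}. Then ◇r at x, so □r at x, so r at z, i.e. z=y.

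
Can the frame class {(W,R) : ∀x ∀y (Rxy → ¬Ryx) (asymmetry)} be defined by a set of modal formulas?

No

Modal frame validity is preserved under surjective bounded morphisms.
The 5-cycle (worlds w0,w1,w2,w3,w4 with w0→w1→w2→w3→w4→w0) is asymmetric. Mapping every world to a single reflexive point • is a surjective bounded morphism, and the reflexive point is not asymmetric (R•• but asymmetry requires ¬R••).
Hence asymmetry is not modally definable.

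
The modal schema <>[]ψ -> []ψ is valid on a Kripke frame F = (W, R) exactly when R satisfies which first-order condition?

the Euclidean property: forall x forall y forall z (Rxy & Rxz -> Ryz)

This is frame-equivalent to ◇ψ → □◇ψ (substitute ¬ψ for ψ and contrapose).
Suppose ◇ψ→□◇ψ is valid. Take Rxy, Rxz and set V(ψ)={y}. Then ◇ψ at x, so □◇ψ at x, so ◇ψ at z, so some w with Rzw has ψ; w=y, i.e. Rzy. By symmetry of the argument, Ryz.
Conversely, on a frame with the Euclidean property the schema holds at every world under every valuation.
Frame condition: forall x forall y forall z (Rxy & Rxz -> Ryz).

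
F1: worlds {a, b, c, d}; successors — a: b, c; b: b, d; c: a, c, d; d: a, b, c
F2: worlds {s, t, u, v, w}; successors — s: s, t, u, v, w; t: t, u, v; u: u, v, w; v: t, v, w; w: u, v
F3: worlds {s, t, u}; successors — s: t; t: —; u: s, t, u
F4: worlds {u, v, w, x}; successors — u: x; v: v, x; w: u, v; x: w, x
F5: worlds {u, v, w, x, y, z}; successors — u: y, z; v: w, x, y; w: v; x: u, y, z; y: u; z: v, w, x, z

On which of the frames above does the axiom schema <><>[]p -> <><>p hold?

The schema corresponds to a generalized confluence (Geach) condition: forall x forall y (x R^2 y -> exists w (yRw & x R^2 w)).
F1: holds.
F2: holds.
F3: fails — uR²t but no w with tRw and uR²w.
F4: fails — uR²w but no t with wRt and uR²t.
F5: fails — wR²w but no t with wRt and wR²t.

F1, F2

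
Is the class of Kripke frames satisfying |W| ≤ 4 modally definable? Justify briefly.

Not definable by any modal formula

Any modally definable frame class is closed under disjoint unions.
Any modal formula valid on each of 5 disjoint one-world frames is valid on their disjoint union (validity is preserved under disjoint unions). Each one-world frame has |W|=1≤4, but the union has |W|=5.
So the class is not modally definable.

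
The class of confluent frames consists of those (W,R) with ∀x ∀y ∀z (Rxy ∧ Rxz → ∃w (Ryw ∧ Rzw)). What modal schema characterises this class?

◇□s → □◇s

This is convergence; the standard corresponding axiom is .2: ◇□s → □◇s.
Suppose ◇□s→□◇s is valid. Take Rxy, Rxz and set V(s)={w : Ryw}. Then □s at y so ◇□s at x, so □◇s at x, so ◇s at z, giving w with Rzw and Ryw.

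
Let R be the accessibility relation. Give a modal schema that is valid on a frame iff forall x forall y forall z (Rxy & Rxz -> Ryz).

This is the Euclidean property; the standard corresponding axiom is 5: ◇p → □◇p.
Suppose ◇p→□◇p is valid. Take Rxy, Rxz and set V(p)={y}. Then ◇p at x, so □◇p at x, so ◇p at z, so some w with Rzw has p; w=y, i.e. Rzy. By symmetry of the argument, Ryz.

◇p → □◇p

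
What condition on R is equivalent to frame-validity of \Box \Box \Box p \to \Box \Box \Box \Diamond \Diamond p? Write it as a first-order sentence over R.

This is a Sahlqvist (Geach-type) schema ◇^0□^3p → □^3◇^2p.
Minimal-valuation argument: fix x; take any y with xR^0y and any z with xR^3z. Set V(p) to the set of worlds R-reachable from y in exactly 3 steps. Then □^3p holds at y, so the antecedent holds at x; validity forces ◇^2p at z, giving a w with zR^2w and yR^3w.
First-order correspondent: \forall x \forall z (x R^3 z \to \exists w (x R^3 w \wedge z R^2 w)).

\forall x \forall z (x R^3 z \to \exists w (x R^3 w \wedge z R^2 w))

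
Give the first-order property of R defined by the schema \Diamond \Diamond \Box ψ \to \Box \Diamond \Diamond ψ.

\forall x \forall y \forall z ((x R^2 y \wedge xRz) \to \exists w (yRw \wedge z R^2 w))

This is a Sahlqvist (Geach-type) schema ◇^2□^1ψ → □^1◇^2ψ.
Minimal-valuation argument: fix x; take any y with xR^2y and any z with xR^1z. Set V(ψ) to the set of worlds R-reachable from y in exactly 1 step. Then □^1ψ holds at y, so the antecedent holds at x; validity forces ◇^2ψ at z, giving a w with zR^2w and yR^1w.
First-order correspondent: \forall x \forall y \forall z ((x R^2 y \wedge xRz) \to \exists w (yRw \wedge z R^2 w)).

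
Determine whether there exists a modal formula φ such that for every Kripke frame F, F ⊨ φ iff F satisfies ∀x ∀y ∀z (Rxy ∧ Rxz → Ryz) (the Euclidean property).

This is a Sahlqvist condition; the 5 axiom ◇q → □◇q defines it.

Yes — defined by ◇q → □◇q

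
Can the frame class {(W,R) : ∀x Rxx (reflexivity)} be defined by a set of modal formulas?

The condition is reflexivity. A defining modal formula is □p → p.
Suppose □p→p is valid. At any x set V(p)={w : Rxw}. Then □p holds at x, so p holds at x, i.e. Rxx.

Definable; □p → p defines it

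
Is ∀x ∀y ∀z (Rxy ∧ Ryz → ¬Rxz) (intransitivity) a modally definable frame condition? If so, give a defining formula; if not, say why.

No — not modally definable

Any modally definable frame class is closed under surjective bounded morphisms.
The 3-cycle (worlds 0,1,2 with 0→1→2→0) is intransitive. Mapping every world to a single reflexive point • is a surjective bounded morphism; the reflexive point is not intransitive (R••∧R•• but R••).
So the class is not modally definable.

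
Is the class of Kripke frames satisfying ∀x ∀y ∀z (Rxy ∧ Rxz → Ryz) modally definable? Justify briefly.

The condition is the Euclidean property. A defining modal formula is ◇q → □◇q.

Yes — defined by ◇q → □◇q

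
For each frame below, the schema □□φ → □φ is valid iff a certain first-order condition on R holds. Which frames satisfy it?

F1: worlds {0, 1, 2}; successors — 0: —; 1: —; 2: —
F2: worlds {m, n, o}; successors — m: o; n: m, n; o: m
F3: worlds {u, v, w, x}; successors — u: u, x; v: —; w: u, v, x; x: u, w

F1

The schema corresponds to density: ∀x ∀y (Rxy → ∃z (Rxz ∧ Rzy)).
F1: ✓.
F2: fails — Rmo but no z with Rmz and Rzo.
F3: fails — Rxw but no z with Rxz and Rzw.
Valid on: F1.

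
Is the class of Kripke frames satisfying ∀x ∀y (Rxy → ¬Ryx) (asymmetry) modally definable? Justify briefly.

No

Any modally definable frame class is closed under surjective bounded morphisms.
The 5-cycle (worlds s,t,u,v,w with s→t→u→v→w→s) is asymmetric. Mapping every world to a single reflexive point • is a surjective bounded morphism, and the reflexive point is not asymmetric (R•• but asymmetry requires ¬R••).
Hence asymmetry is not modally definable.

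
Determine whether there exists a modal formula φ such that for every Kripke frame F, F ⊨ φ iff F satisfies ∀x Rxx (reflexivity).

Yes, by □p → p

The condition is reflexivity. A defining modal formula is □p → p.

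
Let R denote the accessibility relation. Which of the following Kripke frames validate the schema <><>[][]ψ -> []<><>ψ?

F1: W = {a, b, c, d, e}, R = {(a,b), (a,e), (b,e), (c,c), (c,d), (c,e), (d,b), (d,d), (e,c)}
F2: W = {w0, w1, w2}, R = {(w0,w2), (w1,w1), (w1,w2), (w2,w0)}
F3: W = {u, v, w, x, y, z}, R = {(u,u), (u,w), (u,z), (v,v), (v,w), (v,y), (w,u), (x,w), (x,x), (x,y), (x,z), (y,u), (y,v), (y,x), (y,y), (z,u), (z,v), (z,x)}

F3

Frame correspondent (Sahlqvist): forall x forall y forall z ((x R^2 y & xRz) -> exists w (y R^2 w & z R^2 w)) — i.e. a generalized confluence (Geach) condition.
F1: fails — cR²b, cRd but no w with bR²w and dR²w.
F2: fails — w0R²w0, w0Rw2 but no w with w0R²w and w2R²w.
F3: condition met.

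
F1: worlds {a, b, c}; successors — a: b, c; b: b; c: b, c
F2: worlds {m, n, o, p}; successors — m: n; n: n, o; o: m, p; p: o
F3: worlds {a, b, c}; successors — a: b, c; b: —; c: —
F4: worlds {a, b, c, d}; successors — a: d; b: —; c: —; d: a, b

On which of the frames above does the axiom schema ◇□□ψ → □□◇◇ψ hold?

F1, F3

Frame correspondent (Sahlqvist): ∀x ∀y ∀z ((xRy ∧ xR²z) → ∃w (yR²w ∧ zR²w)) — i.e. a generalized confluence (Geach) condition.
F1: holds.
F2: fails — nRo, nR²p but no w with oR²w and pR²w.
F3: holds.
F4: fails — aRd, aR²a but no w with dR²w and aR²w.
Valid on: F1, F3.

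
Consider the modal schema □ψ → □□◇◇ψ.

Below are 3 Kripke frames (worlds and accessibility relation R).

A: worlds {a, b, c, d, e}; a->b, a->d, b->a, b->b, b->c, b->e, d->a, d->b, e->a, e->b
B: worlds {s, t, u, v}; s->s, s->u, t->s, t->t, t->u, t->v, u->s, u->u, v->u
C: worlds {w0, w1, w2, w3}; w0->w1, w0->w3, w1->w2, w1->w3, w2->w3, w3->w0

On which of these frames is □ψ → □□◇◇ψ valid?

Frame correspondent (Sahlqvist): ∀x ∀z (xR²z → ∃w (xRw ∧ zR²w)) — i.e. a generalized confluence (Geach) condition.
A: fails — aR²c but no w with aRw and cR²w.
B: condition met.
C: fails — w0R²w2 but no w with w0Rw and w2R²w.

B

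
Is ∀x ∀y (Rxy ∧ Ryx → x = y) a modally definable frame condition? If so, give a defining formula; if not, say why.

Any modally definable frame class is closed under surjective bounded morphisms.
The 8-cycle (worlds w0,w1,w2,w3,w4,w5,w6,w7 with w0→w1→w2→w3→w4→w5→w6→w7→w0) is antisymmetric. Sending even-indexed worlds to s and odd-indexed worlds to t is a surjective bounded morphism onto the two-world frame with s↔t, which is not antisymmetric.
So the class is not modally definable.

Not modally definable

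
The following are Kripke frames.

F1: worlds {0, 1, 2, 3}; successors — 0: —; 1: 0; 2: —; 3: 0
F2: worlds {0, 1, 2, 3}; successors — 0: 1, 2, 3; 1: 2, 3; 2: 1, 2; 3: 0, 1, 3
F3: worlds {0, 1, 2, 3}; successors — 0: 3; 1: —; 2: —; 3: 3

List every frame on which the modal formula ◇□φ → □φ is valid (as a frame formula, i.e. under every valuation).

This is the axiom for the Euclidean property; its first-order frame correspondent is ∀x ∀y ∀z (Rxy ∧ Rxz → Ryz).
F1: fails — R10 and R10 but not R00.
F2: fails — R02 and R03 but not R23.
F3: satisfies the condition.
Valid on: F3.

F3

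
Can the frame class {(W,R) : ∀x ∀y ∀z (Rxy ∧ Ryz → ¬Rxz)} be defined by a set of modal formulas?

Modal frame validity is preserved under surjective bounded morphisms.
The 3-cycle (worlds w0,w1,w2 with w0→w1→w2→w0) is intransitive. Mapping every world to a single reflexive point • is a surjective bounded morphism; the reflexive point is not intransitive (R••∧R•• but R••).
So no modal formula (or set of formulas) defines exactly the intransitive frames.

Not definable by any modal formula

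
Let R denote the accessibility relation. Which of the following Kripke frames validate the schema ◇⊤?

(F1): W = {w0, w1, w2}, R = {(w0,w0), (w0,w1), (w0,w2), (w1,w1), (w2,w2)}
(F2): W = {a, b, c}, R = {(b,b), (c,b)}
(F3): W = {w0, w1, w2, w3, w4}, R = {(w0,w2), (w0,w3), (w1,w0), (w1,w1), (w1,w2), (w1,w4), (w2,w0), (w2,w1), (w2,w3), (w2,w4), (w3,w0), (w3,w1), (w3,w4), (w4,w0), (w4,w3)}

The schema corresponds to seriality: ∀x ∃y Rxy.
(F1): condition met.
(F2): fails — world a has no successor.
(F3): condition met.
Valid on: (F1), (F3).

(F1), (F3)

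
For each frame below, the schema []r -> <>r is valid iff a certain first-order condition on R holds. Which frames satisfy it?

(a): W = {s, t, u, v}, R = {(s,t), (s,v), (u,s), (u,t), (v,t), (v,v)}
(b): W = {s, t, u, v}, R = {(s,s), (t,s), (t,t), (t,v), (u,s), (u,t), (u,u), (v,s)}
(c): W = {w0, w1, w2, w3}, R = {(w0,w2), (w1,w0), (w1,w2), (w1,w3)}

(b)

This is the axiom for seriality; its first-order frame correspondent is forall x exists y Rxy.
(a): fails — world t has no successor.
(b): holds.
(c): fails — world w2 has no successor.
Valid on: (b).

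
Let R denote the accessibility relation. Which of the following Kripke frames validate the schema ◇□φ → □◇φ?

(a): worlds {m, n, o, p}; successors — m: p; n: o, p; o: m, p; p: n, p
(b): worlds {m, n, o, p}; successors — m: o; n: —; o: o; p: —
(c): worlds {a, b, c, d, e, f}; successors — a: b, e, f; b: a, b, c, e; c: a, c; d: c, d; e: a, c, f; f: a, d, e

Frame correspondent (Sahlqvist): ∀x ∀y ∀z (Rxy ∧ Rxz → ∃w (Ryw ∧ Rzw)) — i.e. convergence.
(a): ✓.
(b): ✓.
(c): fails — Rbc and Rba but c and a have no common successor.
Valid on: (a), (b).

(a), (b)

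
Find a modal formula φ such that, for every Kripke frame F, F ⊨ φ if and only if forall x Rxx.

A defining formula is □q → q (the T axiom).
Suppose □q→q is valid. At any x set V(q)={w : Rxw}. Then □q holds at x, so q holds at x, i.e. Rxx.

□q → q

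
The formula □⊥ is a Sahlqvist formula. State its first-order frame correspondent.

□⊥ is valid iff no world has any successor (otherwise □⊥ fails at any world with one).
Conversely, on a frame with emptiness of R the schema holds at every world under every valuation.
Frame condition: ∀x ∀y ¬Rxy.

emptiness of R: ∀x ∀y ¬Rxy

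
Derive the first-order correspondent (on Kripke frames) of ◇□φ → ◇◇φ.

∀x ∀y (xRy → ∃w (yRw ∧ xR²w))

This is a Sahlqvist (Geach-type) schema ◇^1□^1φ → □^0◇^2φ.
First-order correspondent: ∀x ∀y (xRy → ∃w (yRw ∧ xR²w)).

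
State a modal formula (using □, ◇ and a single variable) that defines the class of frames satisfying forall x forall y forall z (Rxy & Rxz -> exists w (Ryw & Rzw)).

◇□q → □◇q

This is convergence; the standard corresponding axiom is .2: ◇□q → □◇q.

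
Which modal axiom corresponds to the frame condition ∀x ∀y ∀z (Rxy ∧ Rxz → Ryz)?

A defining formula is ◇s → □◇s (the 5 axiom).
Suppose ◇s→□◇s is valid. Take Rxy, Rxz and set V(s)={y}. Then ◇s at x, so □◇s at x, so ◇s at z, so some w with Rzw has s; w=y, i.e. Rzy. By symmetry of the argument, Ryz.

◇s → □◇s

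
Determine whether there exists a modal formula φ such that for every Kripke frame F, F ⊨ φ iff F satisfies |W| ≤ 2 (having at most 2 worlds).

No — not modally definable

If a class were modally definable it would be closed under disjoint unions (Goldblatt–Thomason).
Any modal formula valid on each of 3 disjoint one-world frames is valid on their disjoint union (validity is preserved under disjoint unions). Each one-world frame has |W|=1≤2, but the union has |W|=3.
Hence having at most 2 worlds is not modally definable.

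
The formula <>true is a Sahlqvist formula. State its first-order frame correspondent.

◇⊤ holds at w iff w has a successor, so frame-validity of ◇⊤ is exactly seriality. Equivalently via □q → ◇q:
Suppose □q→◇q is valid. At any x set V(q)=W. Then □q at x, so ◇q at x, so x has a successor.

seriality: forall x exists y Rxy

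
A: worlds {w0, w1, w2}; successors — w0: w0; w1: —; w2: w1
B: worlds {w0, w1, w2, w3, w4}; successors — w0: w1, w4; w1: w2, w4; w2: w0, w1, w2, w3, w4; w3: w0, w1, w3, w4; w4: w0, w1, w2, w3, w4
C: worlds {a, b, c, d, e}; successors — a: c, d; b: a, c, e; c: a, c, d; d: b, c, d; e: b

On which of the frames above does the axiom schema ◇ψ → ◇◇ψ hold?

B

Frame correspondent (Sahlqvist): ∀x ∀y (xRy → ∃w (y = w ∧ xR²w)) — i.e. a generalized confluence (Geach) condition.
A: fails — w2Rw1 but no w with w1=w and w2R²w.
B: condition met.
C: fails — bRe but no w with e=w and bR²w.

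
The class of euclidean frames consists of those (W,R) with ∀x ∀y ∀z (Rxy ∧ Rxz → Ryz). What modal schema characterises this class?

◇r → □◇r

This is the Euclidean property; the standard corresponding axiom is 5: ◇r → □◇r.
Suppose ◇r→□◇r is valid. Take Rxy, Rxz and set V(r)={y}. Then ◇r at x, so □◇r at x, so ◇r at z, so some w with Rzw has r; w=y, i.e. Rzy. By symmetry of the argument, Ryz.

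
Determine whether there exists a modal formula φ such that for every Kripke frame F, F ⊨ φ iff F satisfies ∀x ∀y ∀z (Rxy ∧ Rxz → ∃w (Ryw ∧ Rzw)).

The condition is convergence. A defining modal formula is ◇□q → □◇q.
Suppose ◇□q→□◇q is valid. Take Rxy, Rxz and set V(q)={w : Ryw}. Then □q at y so ◇□q at x, so □◇q at x, so ◇q at z, giving w with Rzw and Ryw.

Yes — defined by ◇□q → □◇q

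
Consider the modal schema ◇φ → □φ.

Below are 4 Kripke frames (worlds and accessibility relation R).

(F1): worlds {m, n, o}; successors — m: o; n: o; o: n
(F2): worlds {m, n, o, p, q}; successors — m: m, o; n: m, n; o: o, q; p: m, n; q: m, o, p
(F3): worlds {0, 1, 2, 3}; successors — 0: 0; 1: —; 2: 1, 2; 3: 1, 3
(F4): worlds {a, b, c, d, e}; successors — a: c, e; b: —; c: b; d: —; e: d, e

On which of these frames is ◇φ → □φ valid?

Frame correspondent (Sahlqvist): ∀x ∀y ∀z (Rxy ∧ Rxz → y = z) — i.e. partial functionality.
(F1): ✓.
(F2): fails — m sees both m and o.
(F3): fails — 2 sees both 1 and 2.
(F4): fails — a sees both c and e.
Valid on: (F1).

(F1)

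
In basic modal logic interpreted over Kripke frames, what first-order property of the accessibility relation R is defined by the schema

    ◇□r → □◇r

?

convergence

This is the .2 axiom.
It corresponds to convergence: ∀x ∀y ∀z (Rxy ∧ Rxz → ∃w (Ryw ∧ Rzw)).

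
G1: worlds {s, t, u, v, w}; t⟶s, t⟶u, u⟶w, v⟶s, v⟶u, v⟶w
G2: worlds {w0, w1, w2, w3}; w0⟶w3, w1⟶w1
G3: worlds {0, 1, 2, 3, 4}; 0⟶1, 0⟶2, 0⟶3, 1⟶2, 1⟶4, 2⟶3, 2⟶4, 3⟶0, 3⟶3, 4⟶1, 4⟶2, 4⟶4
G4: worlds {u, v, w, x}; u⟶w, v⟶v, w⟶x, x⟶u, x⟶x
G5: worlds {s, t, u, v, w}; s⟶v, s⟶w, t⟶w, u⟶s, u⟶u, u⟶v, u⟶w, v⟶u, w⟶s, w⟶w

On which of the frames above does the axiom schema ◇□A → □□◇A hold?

G2

The schema corresponds to a generalized confluence (Geach) condition: ∀x ∀y ∀z ((xRy ∧ xR²z) → ∃w (yRw ∧ zRw)).
G1: fails — tRs, tR²w but no w* with sRw* and wRw*.
G2: condition met.
G3: fails — 0R1, 0R²3 but no w with 1Rw and 3Rw.
G4: fails — wRx, wR²u but no t with xRt and uRt.
G5: fails — sRv, sR²s but no w* with vRw* and sRw*.
Valid on: G2.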